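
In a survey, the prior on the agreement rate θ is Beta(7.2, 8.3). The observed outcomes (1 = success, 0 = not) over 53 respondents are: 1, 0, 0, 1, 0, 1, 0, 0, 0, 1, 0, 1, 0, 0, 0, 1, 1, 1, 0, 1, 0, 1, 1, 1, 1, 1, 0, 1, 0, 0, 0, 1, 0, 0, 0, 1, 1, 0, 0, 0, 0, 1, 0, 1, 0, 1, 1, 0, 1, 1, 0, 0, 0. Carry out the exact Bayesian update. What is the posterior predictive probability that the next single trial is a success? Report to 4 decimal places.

0.4555

The Beta prior is conjugate to a Binomial/Bernoulli likelihood; the update adds successes to α and failures to β.
Posterior: Beta(α+k, β+n−k) = Beta(7.2+24, 8.3+29) = Beta(31.2, 37.3).
For a single future Bernoulli trial, P(success | data) = α/(α+β) = 0.4555.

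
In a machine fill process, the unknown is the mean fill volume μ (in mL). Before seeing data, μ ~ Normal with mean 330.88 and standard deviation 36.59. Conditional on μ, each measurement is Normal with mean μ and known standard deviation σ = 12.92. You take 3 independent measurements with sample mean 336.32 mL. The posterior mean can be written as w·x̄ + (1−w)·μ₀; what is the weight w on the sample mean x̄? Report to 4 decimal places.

0.9601

For Normal data with known variance σ², a Normal(μ₀, σ₀²) prior on μ is conjugate. Posterior precision = 1/σ₀² + n/σ²; posterior mean is the precision-weighted average of μ₀ and x̄.
σ₀² = 36.59² = 1338.8281, σ² = 12.92² = 166.9264. Prior precision 1/σ₀² = 1/1338.8281; data precision n/σ² = 3/166.9264.
w = (n/σ²)/(1/σ₀² + n/σ²) = n·σ₀²/(σ² + n·σ₀²) = 3·1338.8281/(166.9264 + 3·1338.8281) = 4016.4843/4183.4107 = 0.9601.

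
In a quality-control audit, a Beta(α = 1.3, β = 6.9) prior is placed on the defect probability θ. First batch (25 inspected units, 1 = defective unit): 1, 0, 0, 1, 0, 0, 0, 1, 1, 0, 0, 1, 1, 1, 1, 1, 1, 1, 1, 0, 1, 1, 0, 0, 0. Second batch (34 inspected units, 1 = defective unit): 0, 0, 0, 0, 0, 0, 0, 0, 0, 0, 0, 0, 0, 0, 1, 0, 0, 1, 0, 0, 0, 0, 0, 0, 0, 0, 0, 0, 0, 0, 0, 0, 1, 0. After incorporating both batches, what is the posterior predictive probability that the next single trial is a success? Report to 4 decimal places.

The Beta prior is conjugate to a Binomial/Bernoulli likelihood; the update adds successes to α and failures to β.
After batch 1: Beta(1.3+14, 6.9+11) = Beta(15.3, 17.9).
After batch 2: Beta(15.3+3, 17.9+31) = Beta(18.3, 48.9).
For a single future Bernoulli trial, P(success | data) = α/(α+β) = 0.2723.

0.2723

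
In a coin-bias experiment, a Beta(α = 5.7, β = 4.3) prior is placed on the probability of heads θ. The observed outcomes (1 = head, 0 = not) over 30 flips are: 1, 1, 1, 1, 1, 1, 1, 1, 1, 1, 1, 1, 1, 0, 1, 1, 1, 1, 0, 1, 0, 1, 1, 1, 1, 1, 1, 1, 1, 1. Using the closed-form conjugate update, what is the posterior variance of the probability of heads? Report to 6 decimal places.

0.003639

The Beta prior is conjugate to a Binomial/Bernoulli likelihood; the update adds successes to α and failures to β.
Posterior: Beta(α+k, β+n−k) = Beta(5.7+27, 4.3+3) = Beta(32.7, 7.3).
Var = αβ/((α+β)²(α+β+1)) = 32.7·7.3/(40.0²·41.0) = 0.003639.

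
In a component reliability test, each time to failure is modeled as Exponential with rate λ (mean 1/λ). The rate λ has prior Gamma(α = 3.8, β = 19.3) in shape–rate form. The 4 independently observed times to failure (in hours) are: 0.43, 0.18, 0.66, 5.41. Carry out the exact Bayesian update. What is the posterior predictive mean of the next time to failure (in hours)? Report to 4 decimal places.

With a Gamma(shape α, rate β) prior on the exponential rate λ, the posterior after n observations with total T = Σxᵢ is Gamma(α+n, β+T).
Sum of observations T = 6.68 hours; n = 4.
Posterior: Gamma(3.8+4, 19.3+6.68) = Gamma(7.8, 25.98).
The predictive distribution for the next observation is Lomax; its mean is β/(α−1) = 25.98/6.8 = 3.8206.

3.8206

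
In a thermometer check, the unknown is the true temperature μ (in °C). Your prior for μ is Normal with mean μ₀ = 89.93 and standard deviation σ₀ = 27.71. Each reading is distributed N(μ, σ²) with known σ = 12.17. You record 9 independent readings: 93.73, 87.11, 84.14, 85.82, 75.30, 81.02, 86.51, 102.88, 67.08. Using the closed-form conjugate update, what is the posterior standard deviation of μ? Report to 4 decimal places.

4.0139

For Normal data with known variance σ², a Normal(μ₀, σ₀²) prior on μ is conjugate. Posterior precision = 1/σ₀² + n/σ²; posterior mean is the precision-weighted average of μ₀ and x̄.
σ₀² = 27.71² = 767.8441, σ² = 12.17² = 148.1089; σ² + n·σ₀² = 148.1089 + 9·767.8441 = 7058.7058.
Posterior precision = 1/σ₀² + n/σ² = 1/767.8441 + 9/148.1089 = (σ² + n·σ₀²)/(σ₀²σ²) = 7058.7058/(767.8441·148.1089); posterior variance σₙ² = σ₀²σ²/(σ² + n·σ₀²) = 767.8441·148.1089/7058.7058 = 16.111246.
Posterior SD = √σₙ² = √(767.8441·148.1089/7058.7058) = 4.0139.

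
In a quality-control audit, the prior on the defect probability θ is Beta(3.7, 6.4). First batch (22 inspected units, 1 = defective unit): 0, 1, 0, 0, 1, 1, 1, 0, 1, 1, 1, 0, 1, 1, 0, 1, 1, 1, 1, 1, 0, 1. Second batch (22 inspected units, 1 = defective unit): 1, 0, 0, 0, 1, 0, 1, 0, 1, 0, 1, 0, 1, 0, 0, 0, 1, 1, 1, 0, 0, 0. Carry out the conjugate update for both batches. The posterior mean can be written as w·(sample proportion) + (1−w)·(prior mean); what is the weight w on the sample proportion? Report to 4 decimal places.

0.8133

The Beta prior is conjugate to a Binomial/Bernoulli likelihood; the update adds successes to α and failures to β.
Total number of inspected units: n = 22 + 22 = 44.
Posterior mean = (α₀+k)/(α₀+β₀+n) = [n/(α₀+β₀+n)]·(k/n) + [(α₀+β₀)/(α₀+β₀+n)]·α₀/(α₀+β₀), so only n and the prior enter the weight.
The weight on the data is w = n/(α₀+β₀+n) = 44/(3.7+6.4+44) = 44/54.1 = 0.8133.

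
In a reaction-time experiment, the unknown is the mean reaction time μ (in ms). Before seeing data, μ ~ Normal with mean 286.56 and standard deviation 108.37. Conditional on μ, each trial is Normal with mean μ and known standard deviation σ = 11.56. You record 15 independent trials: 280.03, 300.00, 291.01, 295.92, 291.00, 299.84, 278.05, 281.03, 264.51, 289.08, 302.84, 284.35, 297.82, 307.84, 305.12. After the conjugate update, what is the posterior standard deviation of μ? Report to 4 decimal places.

2.9836

For Normal data with known variance σ², a Normal(μ₀, σ₀²) prior on μ is conjugate. Posterior precision = 1/σ₀² + n/σ²; posterior mean is the precision-weighted average of μ₀ and x̄.
σ₀² = 108.37² = 11744.0569, σ² = 11.56² = 133.6336; σ² + n·σ₀² = 133.6336 + 15·11744.0569 = 176294.4871.
Posterior precision = 1/σ₀² + n/σ² = 1/11744.0569 + 15/133.6336 = (σ² + n·σ₀²)/(σ₀²σ²) = 176294.4871/(11744.0569·133.6336); posterior variance σₙ² = σ₀²σ²/(σ² + n·σ₀²) = 11744.0569·133.6336/176294.4871 = 8.902154.
Posterior SD = √σₙ² = √(11744.0569·133.6336/176294.4871) = 2.9836.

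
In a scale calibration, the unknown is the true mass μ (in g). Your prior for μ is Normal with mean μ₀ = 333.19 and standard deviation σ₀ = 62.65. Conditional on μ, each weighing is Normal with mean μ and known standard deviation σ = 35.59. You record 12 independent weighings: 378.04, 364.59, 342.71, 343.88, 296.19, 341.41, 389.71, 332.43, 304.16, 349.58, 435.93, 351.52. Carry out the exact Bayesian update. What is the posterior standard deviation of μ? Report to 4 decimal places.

10.1385

For Normal data with known variance σ², a Normal(μ₀, σ₀²) prior on μ is conjugate. Posterior precision = 1/σ₀² + n/σ²; posterior mean is the precision-weighted average of μ₀ and x̄.
σ₀² = 62.65² = 3925.0225, σ² = 35.59² = 1266.6481; σ² + n·σ₀² = 1266.6481 + 12·3925.0225 = 48366.9181.
Posterior precision = 1/σ₀² + n/σ² = 1/3925.0225 + 12/1266.6481 = (σ² + n·σ₀²)/(σ₀²σ²) = 48366.9181/(3925.0225·1266.6481); posterior variance σₙ² = σ₀²σ²/(σ² + n·σ₀²) = 3925.0225·1266.6481/48366.9181 = 102.789727.
Posterior SD = √σₙ² = √(3925.0225·1266.6481/48366.9181) = 10.1385.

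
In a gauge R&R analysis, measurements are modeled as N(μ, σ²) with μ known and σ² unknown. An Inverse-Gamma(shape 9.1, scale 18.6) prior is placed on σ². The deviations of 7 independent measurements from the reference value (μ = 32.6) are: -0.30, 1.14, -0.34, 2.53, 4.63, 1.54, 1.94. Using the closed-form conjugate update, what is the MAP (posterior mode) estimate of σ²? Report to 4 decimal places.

2.6720

With known mean μ and an Inverse-Gamma(α, β) prior on σ², the Normal likelihood is conjugate: posterior is Inv-Gamma(α + n/2, β + Σ(xᵢ−μ)²/2).
Σ(xᵢ−μ)² = (-0.30)² + (1.14)² + (-0.34)² + (2.53)² + (4.63)² + (1.54)² + (1.94)² = 35.4782.
Posterior: Inv-Gamma(9.1 + 7/2, 18.6 + 35.4782/2) = Inv-Gamma(12.60, 36.33910).
Mode = β/(α+1) = 36.33910/13.60 = 2.6720.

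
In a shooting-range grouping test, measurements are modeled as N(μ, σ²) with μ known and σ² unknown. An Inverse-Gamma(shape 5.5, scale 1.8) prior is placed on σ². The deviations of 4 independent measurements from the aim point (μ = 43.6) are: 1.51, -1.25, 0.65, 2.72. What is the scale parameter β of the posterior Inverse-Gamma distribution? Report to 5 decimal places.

With known mean μ and an Inverse-Gamma(α, β) prior on σ², the Normal likelihood is conjugate: posterior is Inv-Gamma(α + n/2, β + Σ(xᵢ−μ)²/2).
Σ(xᵢ−μ)² = (1.51)² + (-1.25)² + (0.65)² + (2.72)² = 11.6635.
Posterior: Inv-Gamma(5.5 + 4/2, 1.8 + 11.6635/2) = Inv-Gamma(7.50, 7.63175).
Posterior β = 7.63175.

7.63175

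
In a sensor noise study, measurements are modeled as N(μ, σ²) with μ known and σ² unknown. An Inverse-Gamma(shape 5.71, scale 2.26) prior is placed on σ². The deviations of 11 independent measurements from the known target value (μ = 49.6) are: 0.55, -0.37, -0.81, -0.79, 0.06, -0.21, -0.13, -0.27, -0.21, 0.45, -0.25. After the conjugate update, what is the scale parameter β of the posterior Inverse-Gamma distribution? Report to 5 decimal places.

With known mean μ and an Inverse-Gamma(α, β) prior on σ², the Normal likelihood is conjugate: posterior is Inv-Gamma(α + n/2, β + Σ(xᵢ−μ)²/2).
Σ(xᵢ−μ)² = (0.55)² + (-0.37)² + (-0.81)² + (-0.79)² + (0.06)² + (-0.21)² + (-0.13)² + (-0.27)² + (-0.21)² + (0.45)² + (-0.25)² = 2.1662.
Posterior: Inv-Gamma(5.71 + 11/2, 2.26 + 2.1662/2) = Inv-Gamma(11.21, 3.34310).
Posterior β = 3.34310.

3.34310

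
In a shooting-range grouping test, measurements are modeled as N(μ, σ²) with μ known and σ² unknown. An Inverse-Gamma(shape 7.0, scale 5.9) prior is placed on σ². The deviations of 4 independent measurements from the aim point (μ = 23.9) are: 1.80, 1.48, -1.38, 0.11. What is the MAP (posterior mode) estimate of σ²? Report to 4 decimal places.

With known mean μ and an Inverse-Gamma(α, β) prior on σ², the Normal likelihood is conjugate: posterior is Inv-Gamma(α + n/2, β + Σ(xᵢ−μ)²/2).
Σ(xᵢ−μ)² = (1.80)² + (1.48)² + (-1.38)² + (0.11)² = 7.3469.
Posterior: Inv-Gamma(7.0 + 4/2, 5.9 + 7.3469/2) = Inv-Gamma(9.00, 9.57345).
Mode = β/(α+1) = 9.57345/10.00 = 0.9573.

0.9573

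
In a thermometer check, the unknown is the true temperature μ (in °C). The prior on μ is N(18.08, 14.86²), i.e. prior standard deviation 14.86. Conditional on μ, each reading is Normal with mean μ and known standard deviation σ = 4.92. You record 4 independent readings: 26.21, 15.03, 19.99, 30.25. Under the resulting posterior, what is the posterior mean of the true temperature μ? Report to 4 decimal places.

For Normal data with known variance σ², a Normal(μ₀, σ₀²) prior on μ is conjugate. Posterior precision = 1/σ₀² + n/σ²; posterior mean is the precision-weighted average of μ₀ and x̄.
Σxᵢ = 26.21 + 15.03 + 19.99 + 30.25 = 91.48, so n·x̄ = 91.48.
σ₀² = 14.86² = 220.8196, σ² = 4.92² = 24.2064; σ² + n·σ₀² = 24.2064 + 4·220.8196 = 907.4848.
Posterior mean = (μ₀/σ₀² + n·x̄/σ²)/(1/σ₀² + n/σ²) = (σ²·μ₀ + σ₀²·n·x̄)/(σ² + n·σ₀²) = (24.2064·18.08 + 220.8196·91.48)/907.4848 = 20638.22872/907.4848 = 22.7422.

22.7422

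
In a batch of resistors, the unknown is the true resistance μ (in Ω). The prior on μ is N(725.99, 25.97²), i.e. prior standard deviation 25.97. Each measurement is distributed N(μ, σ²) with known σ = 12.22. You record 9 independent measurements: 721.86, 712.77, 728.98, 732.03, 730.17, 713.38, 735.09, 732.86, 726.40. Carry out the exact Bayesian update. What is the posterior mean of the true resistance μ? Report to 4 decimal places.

For Normal data with known variance σ², a Normal(μ₀, σ₀²) prior on μ is conjugate. Posterior precision = 1/σ₀² + n/σ²; posterior mean is the precision-weighted average of μ₀ and x̄.
Σxᵢ = 721.86 + 712.77 + 728.98 + 732.03 + 730.17 + 713.38 + 735.09 + 732.86 + 726.40 = 6533.54, so n·x̄ = 6533.54.
σ₀² = 25.97² = 674.4409, σ² = 12.22² = 149.3284; σ² + n·σ₀² = 149.3284 + 9·674.4409 = 6219.2965.
Posterior mean = (μ₀/σ₀² + n·x̄/σ²)/(1/σ₀² + n/σ²) = (σ²·μ₀ + σ₀²·n·x̄)/(σ² + n·σ₀²) = (149.3284·725.99 + 674.4409·6533.54)/6219.2965 = 4514897.522902/6219.2965 = 725.9499.

725.9499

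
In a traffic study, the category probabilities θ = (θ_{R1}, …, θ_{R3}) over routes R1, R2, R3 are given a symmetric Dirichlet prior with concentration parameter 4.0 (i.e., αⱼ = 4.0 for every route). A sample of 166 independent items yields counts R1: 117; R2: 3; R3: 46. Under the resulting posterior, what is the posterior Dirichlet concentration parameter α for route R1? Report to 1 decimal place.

The Dirichlet prior is conjugate to the Multinomial likelihood: each posterior αⱼ = prior αⱼ + observed count nⱼ.
Posterior concentration: (121.0, 7.0, 50.0), total = 178.0.
α_{R1} = 4.0 + 117 = 121.0.

121.0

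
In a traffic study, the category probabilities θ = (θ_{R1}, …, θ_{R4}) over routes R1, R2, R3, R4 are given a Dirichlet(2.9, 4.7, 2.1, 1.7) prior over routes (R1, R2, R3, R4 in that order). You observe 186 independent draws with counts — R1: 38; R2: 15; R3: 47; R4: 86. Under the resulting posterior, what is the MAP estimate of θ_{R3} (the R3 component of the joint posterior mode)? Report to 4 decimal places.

The Dirichlet prior is conjugate to the Multinomial likelihood: each posterior αⱼ = prior αⱼ + observed count nⱼ.
Posterior concentration: (40.9, 19.7, 49.1, 87.7), total = 197.4.
Joint mode component: (α_{R3}−1)/(Σα−K) = 48.1/193.4 = 0.2487.

0.2487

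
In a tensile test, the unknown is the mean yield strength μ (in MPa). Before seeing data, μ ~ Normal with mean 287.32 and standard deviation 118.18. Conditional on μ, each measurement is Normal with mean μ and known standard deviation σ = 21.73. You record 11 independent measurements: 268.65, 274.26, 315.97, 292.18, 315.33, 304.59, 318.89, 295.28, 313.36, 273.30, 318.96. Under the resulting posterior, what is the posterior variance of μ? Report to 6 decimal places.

42.795095

For Normal data with known variance σ², a Normal(μ₀, σ₀²) prior on μ is conjugate. Posterior precision = 1/σ₀² + n/σ²; posterior mean is the precision-weighted average of μ₀ and x̄.
σ₀² = 118.18² = 13966.5124, σ² = 21.73² = 472.1929; σ² + n·σ₀² = 472.1929 + 11·13966.5124 = 154103.8293.
Posterior precision = 1/σ₀² + n/σ² = 1/13966.5124 + 11/472.1929 = (σ² + n·σ₀²)/(σ₀²σ²) = 154103.8293/(13966.5124·472.1929); posterior variance σₙ² = σ₀²σ²/(σ² + n·σ₀²) = 13966.5124·472.1929/154103.8293 = 42.795095.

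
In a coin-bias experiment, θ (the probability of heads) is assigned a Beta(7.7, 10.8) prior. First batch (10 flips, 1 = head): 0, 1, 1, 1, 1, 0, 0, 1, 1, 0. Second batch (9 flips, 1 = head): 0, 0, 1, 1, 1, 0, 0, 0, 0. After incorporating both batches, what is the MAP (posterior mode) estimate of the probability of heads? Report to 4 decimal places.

0.4423

The Beta prior is conjugate to a Binomial/Bernoulli likelihood; the update adds successes to α and failures to β.
After batch 1: Beta(7.7+6, 10.8+4) = Beta(13.7, 14.8).
After batch 2: Beta(13.7+3, 14.8+6) = Beta(16.7, 20.8).
Mode of Beta(a,b) for a,b>1 is (a−1)/(a+b−2) = 15.7/35.5 = 0.4423.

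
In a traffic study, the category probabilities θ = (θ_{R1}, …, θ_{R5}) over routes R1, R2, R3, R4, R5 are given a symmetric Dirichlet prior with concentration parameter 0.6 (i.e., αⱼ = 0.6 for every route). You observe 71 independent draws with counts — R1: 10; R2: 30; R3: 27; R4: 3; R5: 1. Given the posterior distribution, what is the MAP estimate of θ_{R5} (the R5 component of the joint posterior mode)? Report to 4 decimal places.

The Dirichlet prior is conjugate to the Multinomial likelihood: each posterior αⱼ = prior αⱼ + observed count nⱼ.
Posterior concentration: (10.6, 30.6, 27.6, 3.6, 1.6), total = 74.0.
Joint mode component: (α_{R5}−1)/(Σα−K) = 0.6/69.0 = 0.0087.

0.0087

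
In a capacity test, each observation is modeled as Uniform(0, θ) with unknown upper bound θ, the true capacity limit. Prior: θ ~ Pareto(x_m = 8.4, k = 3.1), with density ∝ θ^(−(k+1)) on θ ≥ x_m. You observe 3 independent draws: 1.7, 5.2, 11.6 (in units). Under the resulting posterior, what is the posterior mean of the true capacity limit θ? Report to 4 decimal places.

A Pareto(scale x_m, shape k) prior on the upper bound θ of Uniform(0, θ) is conjugate: posterior is Pareto(max(x_m, max xᵢ), k + n).
Sample maximum = 11.6; prior scale x_m = 8.4 → posterior scale = max = 11.6.
Posterior shape = 3.1 + 3 = 6.1.
E[θ|data] = k·x_m/(k−1) = 6.1·11.6/5.1 = 13.8745.

13.8745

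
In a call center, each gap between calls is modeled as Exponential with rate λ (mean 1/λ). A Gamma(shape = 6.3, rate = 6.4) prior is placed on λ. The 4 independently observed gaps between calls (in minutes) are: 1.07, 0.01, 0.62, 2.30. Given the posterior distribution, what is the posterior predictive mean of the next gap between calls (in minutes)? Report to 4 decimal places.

With a Gamma(shape α, rate β) prior on the exponential rate λ, the posterior after n observations with total T = Σxᵢ is Gamma(α+n, β+T).
Sum of observations T = 4.00 minutes; n = 4.
Posterior: Gamma(6.3+4, 6.4+4.00) = Gamma(10.3, 10.40).
The predictive distribution for the next observation is Lomax; its mean is β/(α−1) = 10.40/9.3 = 1.1183.

1.1183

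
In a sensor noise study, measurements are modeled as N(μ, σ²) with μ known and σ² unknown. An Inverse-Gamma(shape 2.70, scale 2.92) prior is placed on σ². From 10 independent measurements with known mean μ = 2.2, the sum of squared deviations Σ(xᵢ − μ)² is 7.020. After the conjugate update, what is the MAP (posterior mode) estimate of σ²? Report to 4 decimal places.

With known mean μ and an Inverse-Gamma(α, β) prior on σ², the Normal likelihood is conjugate: posterior is Inv-Gamma(α + n/2, β + Σ(xᵢ−μ)²/2).
Posterior: Inv-Gamma(2.70 + 10/2, 2.92 + 7.020/2) = Inv-Gamma(7.70, 6.4300).
Mode = β/(α+1) = 6.4300/8.70 = 0.7391.

0.7391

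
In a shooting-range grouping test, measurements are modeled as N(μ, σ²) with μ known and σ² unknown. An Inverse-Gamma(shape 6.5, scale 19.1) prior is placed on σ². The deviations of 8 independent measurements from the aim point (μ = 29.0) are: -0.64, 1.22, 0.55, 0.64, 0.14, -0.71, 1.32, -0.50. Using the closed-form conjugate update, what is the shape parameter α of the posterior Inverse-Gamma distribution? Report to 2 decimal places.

10.50

With known mean μ and an Inverse-Gamma(α, β) prior on σ², the Normal likelihood is conjugate: posterior is Inv-Gamma(α + n/2, β + Σ(xᵢ−μ)²/2).
Σ(xᵢ−μ)² = (-0.64)² + (1.22)² + (0.55)² + (0.64)² + (0.14)² + (-0.71)² + (1.32)² + (-0.50)² = 5.1262.
Posterior: Inv-Gamma(6.5 + 8/2, 19.1 + 5.1262/2) = Inv-Gamma(10.50, 21.66310).
Posterior α = 10.50.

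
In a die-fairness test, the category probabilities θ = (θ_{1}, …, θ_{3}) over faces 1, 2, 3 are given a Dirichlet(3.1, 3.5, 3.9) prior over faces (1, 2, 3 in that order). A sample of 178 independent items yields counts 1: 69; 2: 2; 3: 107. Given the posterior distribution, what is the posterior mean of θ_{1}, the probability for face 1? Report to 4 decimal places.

The Dirichlet prior is conjugate to the Multinomial likelihood: each posterior αⱼ = prior αⱼ + observed count nⱼ.
Posterior concentration: (72.1, 5.5, 110.9), total = 188.5.
E[θ_{1}|data] = α_{1}/Σα = 72.1/188.5 = 0.3825.

0.3825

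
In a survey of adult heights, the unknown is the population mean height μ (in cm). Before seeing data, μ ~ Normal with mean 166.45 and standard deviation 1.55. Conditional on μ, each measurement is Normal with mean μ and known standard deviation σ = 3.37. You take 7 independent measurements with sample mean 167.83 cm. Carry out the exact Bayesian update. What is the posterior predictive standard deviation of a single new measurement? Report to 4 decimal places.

3.5107

For Normal data with known variance σ², a Normal(μ₀, σ₀²) prior on μ is conjugate. Posterior precision = 1/σ₀² + n/σ²; posterior mean is the precision-weighted average of μ₀ and x̄.
σ₀² = 1.55² = 2.4025, σ² = 3.37² = 11.3569; σ² + n·σ₀² = 11.3569 + 7·2.4025 = 28.1744.
Posterior precision = 1/σ₀² + n/σ² = 1/2.4025 + 7/11.3569 = (σ² + n·σ₀²)/(σ₀²σ²) = 28.1744/(2.4025·11.3569); posterior variance σₙ² = σ₀²σ²/(σ² + n·σ₀²) = 2.4025·11.3569/28.1744 = 0.968431.
Predictive variance for one new observation = σₙ² + σ² = 2.4025·11.3569/28.1744 + 11.3569 = σ²·(σ₀² + 28.1744)/28.1744 = 11.3569·30.5769/28.1744 = 12.325331; SD = √(11.3569·30.5769/28.1744) = 3.5107.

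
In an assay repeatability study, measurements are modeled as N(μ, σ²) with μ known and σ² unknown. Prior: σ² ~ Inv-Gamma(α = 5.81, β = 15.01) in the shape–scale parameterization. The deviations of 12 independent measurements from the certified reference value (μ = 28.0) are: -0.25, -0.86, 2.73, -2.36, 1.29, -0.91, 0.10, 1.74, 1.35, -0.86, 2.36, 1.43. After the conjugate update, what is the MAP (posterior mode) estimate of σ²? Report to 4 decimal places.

With known mean μ and an Inverse-Gamma(α, β) prior on σ², the Normal likelihood is conjugate: posterior is Inv-Gamma(α + n/2, β + Σ(xᵢ−μ)²/2).
Σ(xᵢ−μ)² = (-0.25)² + (-0.86)² + (2.73)² + (-2.36)² + (1.29)² + (-0.91)² + (0.10)² + (1.74)² + (1.35)² + (-0.86)² + (2.36)² + (1.43)² = 29.5310.
Posterior: Inv-Gamma(5.81 + 12/2, 15.01 + 29.5310/2) = Inv-Gamma(11.81, 29.77550).
Mode = β/(α+1) = 29.77550/12.81 = 2.3244.

2.3244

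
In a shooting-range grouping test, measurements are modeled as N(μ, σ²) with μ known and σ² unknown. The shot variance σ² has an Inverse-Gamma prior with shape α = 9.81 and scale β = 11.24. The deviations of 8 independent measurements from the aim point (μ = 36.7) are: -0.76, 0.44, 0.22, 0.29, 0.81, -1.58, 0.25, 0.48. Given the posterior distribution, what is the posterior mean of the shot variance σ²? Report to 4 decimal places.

With known mean μ and an Inverse-Gamma(α, β) prior on σ², the Normal likelihood is conjugate: posterior is Inv-Gamma(α + n/2, β + Σ(xᵢ−μ)²/2).
Σ(xᵢ−μ)² = (-0.76)² + (0.44)² + (0.22)² + (0.29)² + (0.81)² + (-1.58)² + (0.25)² + (0.48)² = 4.3491.
Posterior: Inv-Gamma(9.81 + 8/2, 11.24 + 4.3491/2) = Inv-Gamma(13.81, 13.41455).
E[σ²|data] = β/(α−1) = 13.41455/12.81 = 1.0472.

1.0472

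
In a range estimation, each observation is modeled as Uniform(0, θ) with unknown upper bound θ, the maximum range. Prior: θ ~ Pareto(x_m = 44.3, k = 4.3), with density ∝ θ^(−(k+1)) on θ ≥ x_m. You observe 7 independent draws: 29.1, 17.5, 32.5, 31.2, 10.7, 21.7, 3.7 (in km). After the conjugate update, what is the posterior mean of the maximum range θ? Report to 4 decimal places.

48.6010

A Pareto(scale x_m, shape k) prior on the upper bound θ of Uniform(0, θ) is conjugate: posterior is Pareto(max(x_m, max xᵢ), k + n).
Sample maximum = 32.5; prior scale x_m = 44.3 → posterior scale = max = 44.3.
Posterior shape = 4.3 + 7 = 11.3.
E[θ|data] = k·x_m/(k−1) = 11.3·44.3/10.3 = 48.6010.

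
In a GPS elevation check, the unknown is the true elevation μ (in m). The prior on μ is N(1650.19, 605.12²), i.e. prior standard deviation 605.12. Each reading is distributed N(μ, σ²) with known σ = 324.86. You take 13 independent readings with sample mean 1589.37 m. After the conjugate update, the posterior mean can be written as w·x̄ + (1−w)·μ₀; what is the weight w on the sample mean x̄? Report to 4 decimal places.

For Normal data with known variance σ², a Normal(μ₀, σ₀²) prior on μ is conjugate. Posterior precision = 1/σ₀² + n/σ²; posterior mean is the precision-weighted average of μ₀ and x̄.
σ₀² = 605.12² = 366170.2144, σ² = 324.86² = 105534.0196. Prior precision 1/σ₀² = 1/366170.2144; data precision n/σ² = 13/105534.0196.
w = (n/σ²)/(1/σ₀² + n/σ²) = n·σ₀²/(σ² + n·σ₀²) = 13·366170.2144/(105534.0196 + 13·366170.2144) = 4760212.7872/4865746.8068 = 0.9783.

0.9783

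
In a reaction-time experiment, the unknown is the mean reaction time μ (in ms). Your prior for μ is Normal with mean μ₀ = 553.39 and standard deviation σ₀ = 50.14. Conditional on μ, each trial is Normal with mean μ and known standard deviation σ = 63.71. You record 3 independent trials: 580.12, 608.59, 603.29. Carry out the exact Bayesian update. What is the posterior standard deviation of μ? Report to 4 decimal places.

For Normal data with known variance σ², a Normal(μ₀, σ₀²) prior on μ is conjugate. Posterior precision = 1/σ₀² + n/σ²; posterior mean is the precision-weighted average of μ₀ and x̄.
σ₀² = 50.14² = 2514.0196, σ² = 63.71² = 4058.9641; σ² + n·σ₀² = 4058.9641 + 3·2514.0196 = 11601.0229.
Posterior precision = 1/σ₀² + n/σ² = 1/2514.0196 + 3/4058.9641 = (σ² + n·σ₀²)/(σ₀²σ²) = 11601.0229/(2514.0196·4058.9641); posterior variance σₙ² = σ₀²σ²/(σ² + n·σ₀²) = 2514.0196·4058.9641/11601.0229 = 879.604789.
Posterior SD = √σₙ² = √(2514.0196·4058.9641/11601.0229) = 29.6581.

29.6581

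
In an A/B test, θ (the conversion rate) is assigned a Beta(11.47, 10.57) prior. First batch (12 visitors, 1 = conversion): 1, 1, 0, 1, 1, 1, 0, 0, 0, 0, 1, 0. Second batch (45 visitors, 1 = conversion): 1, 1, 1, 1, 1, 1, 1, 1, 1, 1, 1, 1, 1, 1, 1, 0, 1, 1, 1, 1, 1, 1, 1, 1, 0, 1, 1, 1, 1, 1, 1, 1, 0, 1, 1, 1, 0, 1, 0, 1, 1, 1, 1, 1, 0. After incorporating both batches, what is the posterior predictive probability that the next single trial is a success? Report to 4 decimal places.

The Beta prior is conjugate to a Binomial/Bernoulli likelihood; the update adds successes to α and failures to β.
After batch 1: Beta(11.47+6, 10.57+6) = Beta(17.47, 16.57).
After batch 2: Beta(17.47+39, 16.57+6) = Beta(56.47, 22.57).
For a single future Bernoulli trial, P(success | data) = α/(α+β) = 0.7144.

0.7144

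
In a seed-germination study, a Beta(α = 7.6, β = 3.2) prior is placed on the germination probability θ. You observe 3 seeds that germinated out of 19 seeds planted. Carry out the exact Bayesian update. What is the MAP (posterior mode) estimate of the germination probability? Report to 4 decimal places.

0.3453

The Beta prior is conjugate to a Binomial/Bernoulli likelihood; the update adds successes to α and failures to β.
Posterior: Beta(α+k, β+n−k) = Beta(7.6+3, 3.2+16) = Beta(10.6, 19.2).
Mode of Beta(a,b) for a,b>1 is (a−1)/(a+b−2) = 9.6/27.8 = 0.3453.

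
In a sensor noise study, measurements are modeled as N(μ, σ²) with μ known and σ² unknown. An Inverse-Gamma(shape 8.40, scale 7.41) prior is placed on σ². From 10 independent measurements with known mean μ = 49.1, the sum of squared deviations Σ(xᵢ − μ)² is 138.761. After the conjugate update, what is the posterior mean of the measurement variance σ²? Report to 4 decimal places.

6.1928

With known mean μ and an Inverse-Gamma(α, β) prior on σ², the Normal likelihood is conjugate: posterior is Inv-Gamma(α + n/2, β + Σ(xᵢ−μ)²/2).
Posterior: Inv-Gamma(8.40 + 10/2, 7.41 + 138.761/2) = Inv-Gamma(13.40, 76.7905).
E[σ²|data] = β/(α−1) = 76.7905/12.40 = 6.1928.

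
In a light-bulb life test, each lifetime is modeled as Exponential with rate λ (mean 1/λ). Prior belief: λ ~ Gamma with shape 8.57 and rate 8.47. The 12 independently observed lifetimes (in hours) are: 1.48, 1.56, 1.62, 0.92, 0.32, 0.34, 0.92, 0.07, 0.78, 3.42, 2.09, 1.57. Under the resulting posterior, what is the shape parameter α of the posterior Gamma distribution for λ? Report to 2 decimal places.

20.57

With a Gamma(shape α, rate β) prior on the exponential rate λ, the posterior after n observations with total T = Σxᵢ is Gamma(α+n, β+T).
Sum of observations T = 15.09 hours; n = 12.
Posterior: Gamma(8.57+12, 8.47+15.09) = Gamma(20.57, 23.56).
Posterior α = 20.57.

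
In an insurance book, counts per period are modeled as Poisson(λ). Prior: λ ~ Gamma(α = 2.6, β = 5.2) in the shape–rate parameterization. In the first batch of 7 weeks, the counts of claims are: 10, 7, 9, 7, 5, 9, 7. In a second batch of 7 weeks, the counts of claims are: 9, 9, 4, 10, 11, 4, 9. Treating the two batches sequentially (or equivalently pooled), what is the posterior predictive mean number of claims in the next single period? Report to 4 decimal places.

5.8646

With a Gamma(shape α, rate β) prior, the Poisson likelihood is conjugate: the posterior is Gamma(α + ΣXᵢ, β + n).
Batch 1: sum of counts S = 54 over n = 7 weeks.
After batch 1: Gamma(α+S, β+n) = Gamma(2.6+54, 5.2+7) = Gamma(56.6, 12.2).
Batch 2: sum of counts S = 56 over n = 7 weeks.
After batch 2: Gamma(α+S, β+n) = Gamma(56.6+56, 12.2+7) = Gamma(112.6, 19.2).
The predictive distribution for one future period is NegBinom with mean α/β = 5.8646.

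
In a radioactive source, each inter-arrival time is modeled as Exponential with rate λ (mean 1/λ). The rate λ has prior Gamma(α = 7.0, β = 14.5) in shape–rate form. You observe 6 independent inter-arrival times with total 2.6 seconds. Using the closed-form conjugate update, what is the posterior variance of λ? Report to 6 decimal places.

With a Gamma(shape α, rate β) prior on the exponential rate λ, the posterior after n observations with total T = Σxᵢ is Gamma(α+n, β+T).
Posterior: Gamma(7.0+6, 14.5+2.6) = Gamma(13.0, 17.1).
Var = α/β² = 0.044458.

0.044458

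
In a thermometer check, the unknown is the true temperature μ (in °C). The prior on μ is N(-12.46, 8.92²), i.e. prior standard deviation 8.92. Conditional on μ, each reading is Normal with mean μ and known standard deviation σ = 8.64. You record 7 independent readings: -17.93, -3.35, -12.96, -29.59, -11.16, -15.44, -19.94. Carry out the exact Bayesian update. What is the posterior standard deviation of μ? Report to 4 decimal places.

For Normal data with known variance σ², a Normal(μ₀, σ₀²) prior on μ is conjugate. Posterior precision = 1/σ₀² + n/σ²; posterior mean is the precision-weighted average of μ₀ and x̄.
σ₀² = 8.92² = 79.5664, σ² = 8.64² = 74.6496; σ² + n·σ₀² = 74.6496 + 7·79.5664 = 631.6144.
Posterior precision = 1/σ₀² + n/σ² = 1/79.5664 + 7/74.6496 = (σ² + n·σ₀²)/(σ₀²σ²) = 631.6144/(79.5664·74.6496); posterior variance σₙ² = σ₀²σ²/(σ² + n·σ₀²) = 79.5664·74.6496/631.6144 = 9.403839.
Posterior SD = √σₙ² = √(79.5664·74.6496/631.6144) = 3.0666.

3.0666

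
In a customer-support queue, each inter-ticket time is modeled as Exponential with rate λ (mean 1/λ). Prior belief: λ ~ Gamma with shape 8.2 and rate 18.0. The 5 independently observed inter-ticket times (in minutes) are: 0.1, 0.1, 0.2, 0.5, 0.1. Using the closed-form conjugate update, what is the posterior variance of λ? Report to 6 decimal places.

With a Gamma(shape α, rate β) prior on the exponential rate λ, the posterior after n observations with total T = Σxᵢ is Gamma(α+n, β+T).
Sum of observations T = 1.0 minutes; n = 5.
Posterior: Gamma(8.2+5, 18.0+1.0) = Gamma(13.2, 19.0).
Var = α/β² = 0.036565.

0.036565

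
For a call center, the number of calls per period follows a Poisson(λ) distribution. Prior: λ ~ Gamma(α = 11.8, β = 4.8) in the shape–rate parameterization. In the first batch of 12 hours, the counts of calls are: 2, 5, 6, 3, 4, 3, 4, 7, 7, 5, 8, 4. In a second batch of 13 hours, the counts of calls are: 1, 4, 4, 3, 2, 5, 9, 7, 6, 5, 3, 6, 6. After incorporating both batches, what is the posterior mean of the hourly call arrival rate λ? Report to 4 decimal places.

With a Gamma(shape α, rate β) prior, the Poisson likelihood is conjugate: the posterior is Gamma(α + ΣXᵢ, β + n).
Batch 1: sum of counts S = 58 over n = 12 hours.
After batch 1: Gamma(α+S, β+n) = Gamma(11.8+58, 4.8+12) = Gamma(69.8, 16.8).
Batch 2: sum of counts S = 61 over n = 13 hours.
After batch 2: Gamma(α+S, β+n) = Gamma(69.8+61, 16.8+13) = Gamma(130.8, 29.8).
Posterior mean = α/β = 130.8/29.8 = 4.3893.

4.3893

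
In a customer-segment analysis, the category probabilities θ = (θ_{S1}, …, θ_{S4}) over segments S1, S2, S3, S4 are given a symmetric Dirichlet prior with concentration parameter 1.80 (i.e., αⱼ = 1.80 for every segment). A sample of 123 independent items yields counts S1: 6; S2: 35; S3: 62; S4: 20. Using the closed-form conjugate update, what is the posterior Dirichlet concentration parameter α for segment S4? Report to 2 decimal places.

21.80

The Dirichlet prior is conjugate to the Multinomial likelihood: each posterior αⱼ = prior αⱼ + observed count nⱼ.
Posterior concentration: (7.80, 36.80, 63.80, 21.80), total = 130.20.
α_{S4} = 1.80 + 20 = 21.80.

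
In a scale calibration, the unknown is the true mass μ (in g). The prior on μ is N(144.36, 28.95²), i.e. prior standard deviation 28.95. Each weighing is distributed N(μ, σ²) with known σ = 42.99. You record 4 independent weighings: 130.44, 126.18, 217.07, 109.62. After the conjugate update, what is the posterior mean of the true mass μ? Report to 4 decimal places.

145.3060

For Normal data with known variance σ², a Normal(μ₀, σ₀²) prior on μ is conjugate. Posterior precision = 1/σ₀² + n/σ²; posterior mean is the precision-weighted average of μ₀ and x̄.
Σxᵢ = 130.44 + 126.18 + 217.07 + 109.62 = 583.31, so n·x̄ = 583.31.
σ₀² = 28.95² = 838.1025, σ² = 42.99² = 1848.1401; σ² + n·σ₀² = 1848.1401 + 4·838.1025 = 5200.5501.
Posterior mean = (μ₀/σ₀² + n·x̄/σ²)/(1/σ₀² + n/σ²) = (σ²·μ₀ + σ₀²·n·x̄)/(σ² + n·σ₀²) = (1848.1401·144.36 + 838.1025·583.31)/5200.5501 = 755671.074111/5200.5501 = 145.3060.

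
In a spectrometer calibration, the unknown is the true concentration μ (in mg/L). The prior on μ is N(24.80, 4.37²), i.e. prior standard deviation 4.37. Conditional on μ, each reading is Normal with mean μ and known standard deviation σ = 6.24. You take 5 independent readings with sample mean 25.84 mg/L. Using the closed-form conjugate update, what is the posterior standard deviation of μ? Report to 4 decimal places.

For Normal data with known variance σ², a Normal(μ₀, σ₀²) prior on μ is conjugate. Posterior precision = 1/σ₀² + n/σ²; posterior mean is the precision-weighted average of μ₀ and x̄.
σ₀² = 4.37² = 19.0969, σ² = 6.24² = 38.9376; σ² + n·σ₀² = 38.9376 + 5·19.0969 = 134.4221.
Posterior precision = 1/σ₀² + n/σ² = 1/19.0969 + 5/38.9376 = (σ² + n·σ₀²)/(σ₀²σ²) = 134.4221/(19.0969·38.9376); posterior variance σₙ² = σ₀²σ²/(σ² + n·σ₀²) = 19.0969·38.9376/134.4221 = 5.531735.
Posterior SD = √σₙ² = √(19.0969·38.9376/134.4221) = 2.3520.

2.3520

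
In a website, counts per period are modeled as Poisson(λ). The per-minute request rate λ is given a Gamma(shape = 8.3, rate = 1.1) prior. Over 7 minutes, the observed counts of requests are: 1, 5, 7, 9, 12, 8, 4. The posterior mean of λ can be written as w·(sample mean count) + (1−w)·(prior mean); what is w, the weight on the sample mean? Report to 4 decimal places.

0.8642

With a Gamma(shape α, rate β) prior, the Poisson likelihood is conjugate: the posterior is Gamma(α + ΣXᵢ, β + n).
Posterior mean = (α₀+S)/(β₀+n) = [n/(β₀+n)]·(S/n) + [β₀/(β₀+n)]·(α₀/β₀), so only n and β₀ enter the weight.
Weight on data w = n/(β₀+n) = 7/(1.1+7) = 7/8.1 = 0.8642.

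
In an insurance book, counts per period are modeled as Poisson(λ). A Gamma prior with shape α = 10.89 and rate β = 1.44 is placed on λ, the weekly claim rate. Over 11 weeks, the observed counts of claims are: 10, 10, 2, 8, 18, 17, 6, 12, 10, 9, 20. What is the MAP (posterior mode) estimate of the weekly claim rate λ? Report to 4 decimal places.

With a Gamma(shape α, rate β) prior, the Poisson likelihood is conjugate: the posterior is Gamma(α + ΣXᵢ, β + n).
Sum of counts S = 122 over n = 11 weeks.
Posterior: Gamma(α+S, β+n) = Gamma(10.89+122, 1.44+11) = Gamma(132.89, 12.44).
Mode of Gamma(α,β) for α≥1 is (α−1)/β = 131.89/12.44 = 10.6021.

10.6021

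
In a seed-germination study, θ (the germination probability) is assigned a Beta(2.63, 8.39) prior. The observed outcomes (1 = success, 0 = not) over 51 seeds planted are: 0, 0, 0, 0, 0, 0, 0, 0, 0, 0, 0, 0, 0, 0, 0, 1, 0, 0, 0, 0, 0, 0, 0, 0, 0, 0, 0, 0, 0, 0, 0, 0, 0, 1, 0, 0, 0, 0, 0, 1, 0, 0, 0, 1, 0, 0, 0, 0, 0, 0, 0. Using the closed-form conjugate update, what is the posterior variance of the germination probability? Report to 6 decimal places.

0.001515

The Beta prior is conjugate to a Binomial/Bernoulli likelihood; the update adds successes to α and failures to β.
Posterior: Beta(α+k, β+n−k) = Beta(2.63+4, 8.39+47) = Beta(6.63, 55.39).
Var = αβ/((α+β)²(α+β+1)) = 6.63·55.39/(62.02²·63.02) = 0.001515.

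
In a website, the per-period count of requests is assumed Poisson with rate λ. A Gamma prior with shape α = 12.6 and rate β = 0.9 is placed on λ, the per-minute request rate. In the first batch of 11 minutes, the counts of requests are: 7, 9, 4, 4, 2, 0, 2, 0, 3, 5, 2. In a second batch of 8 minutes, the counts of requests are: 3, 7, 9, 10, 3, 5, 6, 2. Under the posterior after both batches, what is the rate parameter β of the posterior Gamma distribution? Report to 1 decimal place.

19.9

With a Gamma(shape α, rate β) prior, the Poisson likelihood is conjugate: the posterior is Gamma(α + ΣXᵢ, β + n).
Batch 1: sum of counts S = 38 over n = 11 minutes.
After batch 1: Gamma(α+S, β+n) = Gamma(12.6+38, 0.9+11) = Gamma(50.6, 11.9).
Batch 2: sum of counts S = 45 over n = 8 minutes.
After batch 2: Gamma(α+S, β+n) = Gamma(50.6+45, 11.9+8) = Gamma(95.6, 19.9).
Posterior β = 19.9.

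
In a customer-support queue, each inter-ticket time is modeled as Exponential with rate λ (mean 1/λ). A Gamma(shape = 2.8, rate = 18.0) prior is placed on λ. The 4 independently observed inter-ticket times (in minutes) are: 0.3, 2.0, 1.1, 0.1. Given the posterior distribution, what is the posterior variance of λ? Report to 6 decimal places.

With a Gamma(shape α, rate β) prior on the exponential rate λ, the posterior after n observations with total T = Σxᵢ is Gamma(α+n, β+T).
Sum of observations T = 3.5 minutes; n = 4.
Posterior: Gamma(2.8+4, 18.0+3.5) = Gamma(6.8, 21.5).
Var = α/β² = 0.014711.

0.014711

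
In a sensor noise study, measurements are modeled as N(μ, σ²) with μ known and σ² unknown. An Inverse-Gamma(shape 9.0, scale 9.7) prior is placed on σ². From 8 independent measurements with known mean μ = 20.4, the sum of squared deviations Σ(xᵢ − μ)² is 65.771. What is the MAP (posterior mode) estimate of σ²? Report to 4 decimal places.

With known mean μ and an Inverse-Gamma(α, β) prior on σ², the Normal likelihood is conjugate: posterior is Inv-Gamma(α + n/2, β + Σ(xᵢ−μ)²/2).
Posterior: Inv-Gamma(9.0 + 8/2, 9.7 + 65.771/2) = Inv-Gamma(13.00, 42.5855).
Mode = β/(α+1) = 42.5855/14.00 = 3.0418.

3.0418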